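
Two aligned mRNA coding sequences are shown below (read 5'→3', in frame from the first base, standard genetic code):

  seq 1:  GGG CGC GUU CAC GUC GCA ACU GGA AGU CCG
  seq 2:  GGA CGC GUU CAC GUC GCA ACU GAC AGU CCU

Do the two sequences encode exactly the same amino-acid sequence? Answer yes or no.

no

Codon 1: GGG Gly / GGA Gly — synonymous.
Codon 2: CGC Arg / CGC Arg — identical.
Codon 3: GUU Val / GUU Val — identical.
Codon 4: CAC His / CAC His — identical.
Codon 5: GUC Val / GUC Val — identical.
Codon 6: GCA Ala / GCA Ala — identical.
Codon 7: ACU Thr / ACU Thr — identical.
Codon 8: GGA Gly / GAC Asp — nonsynonymous.
Codon 9: AGU Ser / AGU Ser — identical.
Codon 10: CCG Pro / CCU Pro — synonymous.
Nonsynonymous differences: 1 → different protein.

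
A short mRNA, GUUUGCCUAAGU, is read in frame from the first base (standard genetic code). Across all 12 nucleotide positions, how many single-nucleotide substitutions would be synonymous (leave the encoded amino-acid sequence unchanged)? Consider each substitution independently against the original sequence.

Codon 1 (GUU, Val): 3 synonymous substitutions.
Codon 2 (UGC, Cys): 1 synonymous substitution.
Codon 3 (CUA, Leu): 4 synonymous substitutions.
Codon 4 (AGU, Ser): 1 synonymous substitution.
Total: 3 + 1 + 4 + 1 = 9.

9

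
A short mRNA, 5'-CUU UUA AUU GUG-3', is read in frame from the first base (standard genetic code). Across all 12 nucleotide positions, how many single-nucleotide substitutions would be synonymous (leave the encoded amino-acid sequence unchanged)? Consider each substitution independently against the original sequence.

Codon 1 (CUU, Leu): 3 synonymous substitutions.
Codon 2 (UUA, Leu): 2 synonymous substitutions.
Codon 3 (AUU, Ile): 2 synonymous substitutions.
Codon 4 (GUG, Val): 3 synonymous substitutions.
Total: 3 + 2 + 2 + 3 = 10.

10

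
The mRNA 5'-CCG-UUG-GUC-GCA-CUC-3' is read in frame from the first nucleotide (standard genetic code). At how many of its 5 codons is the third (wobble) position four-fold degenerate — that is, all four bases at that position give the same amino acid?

Codon 1 CCG (Pro): third position 4-fold.
Codon 2 UUG (Leu): third position 2-fold.
Codon 3 GUC (Val): third position 4-fold.
Codon 4 GCA (Ala): third position 4-fold.
Codon 5 CUC (Leu): third position 4-fold.
Four-fold degenerate third positions: 4.

4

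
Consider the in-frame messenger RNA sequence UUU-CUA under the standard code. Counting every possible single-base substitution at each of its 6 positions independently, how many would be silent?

5

Codon 1 (UUU, Phe): 1 synonymous substitution.
Codon 2 (CUA, Leu): 4 synonymous substitutions.
Total: 1 + 4 = 5.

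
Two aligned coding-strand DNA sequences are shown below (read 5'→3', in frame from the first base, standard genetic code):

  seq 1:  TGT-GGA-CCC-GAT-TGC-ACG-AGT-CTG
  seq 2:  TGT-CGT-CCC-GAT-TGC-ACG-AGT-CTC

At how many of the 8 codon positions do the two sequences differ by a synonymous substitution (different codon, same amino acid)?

1

Codon 1: TGT Cys / TGT Cys — identical.
Codon 2: GGA Gly / CGT Arg — nonsynonymous.
Codon 3: CCC Pro / CCC Pro — identical.
Codon 4: GAT Asp / GAT Asp — identical.
Codon 5: TGC Cys / TGC Cys — identical.
Codon 6: ACG Thr / ACG Thr — identical.
Codon 7: AGT Ser / AGT Ser — identical.
Codon 8: CTG Leu / CTC Leu — synonymous.
Synonymous differences: 1.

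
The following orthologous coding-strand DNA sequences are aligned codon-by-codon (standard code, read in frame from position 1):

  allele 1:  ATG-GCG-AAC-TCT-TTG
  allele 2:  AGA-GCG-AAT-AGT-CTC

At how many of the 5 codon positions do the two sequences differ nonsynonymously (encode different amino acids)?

1

Codon 1: ATG Met / AGA Arg — nonsynonymous.
Codon 2: GCG Ala / GCG Ala — identical.
Codon 3: AAC Asn / AAT Asn — synonymous.
Codon 4: TCT Ser / AGT Ser — synonymous.
Codon 5: TTG Leu / CTC Leu — synonymous.
Nonsynonymous differences: 1.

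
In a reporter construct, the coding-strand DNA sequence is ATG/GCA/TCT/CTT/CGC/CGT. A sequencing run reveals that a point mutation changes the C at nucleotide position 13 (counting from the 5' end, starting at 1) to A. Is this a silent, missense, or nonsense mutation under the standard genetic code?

Position 13 falls in codon 5: CGC → Arg.
After the substitution the codon is AGC → Ser.
Arg ≠ Ser, so this is a missense mutation.

missense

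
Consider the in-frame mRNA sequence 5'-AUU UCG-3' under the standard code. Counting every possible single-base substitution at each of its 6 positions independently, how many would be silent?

5

Codon 1 (AUU, Ile): 2 synonymous substitutions.
Codon 2 (UCG, Ser): 3 synonymous substitutions.
Total: 2 + 3 = 5.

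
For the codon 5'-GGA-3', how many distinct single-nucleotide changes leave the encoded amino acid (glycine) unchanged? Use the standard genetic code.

3

Position 1: none → 0 synonymous.
Position 2: none → 0 synonymous.
Position 3: GGU, GGC, GGG → 3 synonymous.
Total: 0 + 0 + 3 = 3.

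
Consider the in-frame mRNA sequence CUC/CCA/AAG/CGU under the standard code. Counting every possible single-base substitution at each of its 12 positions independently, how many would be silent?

10

Codon 1 (CUC, Leu): 3 synonymous substitutions.
Codon 2 (CCA, Pro): 3 synonymous substitutions.
Codon 3 (AAG, Lys): 1 synonymous substitution.
Codon 4 (CGU, Arg): 3 synonymous substitutions.
Total: 3 + 3 + 1 + 3 = 10.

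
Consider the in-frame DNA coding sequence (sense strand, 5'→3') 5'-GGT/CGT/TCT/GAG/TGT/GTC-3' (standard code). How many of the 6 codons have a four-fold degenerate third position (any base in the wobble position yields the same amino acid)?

Codon 1 GGT (Gly): third position 4-fold.
Codon 2 CGT (Arg): third position 4-fold.
Codon 3 TCT (Ser): third position 4-fold.
Codon 4 GAG (Glu): third position 2-fold.
Codon 5 TGT (Cys): third position 2-fold.
Codon 6 GTC (Val): third position 4-fold.
Four-fold degenerate third positions: 4.

4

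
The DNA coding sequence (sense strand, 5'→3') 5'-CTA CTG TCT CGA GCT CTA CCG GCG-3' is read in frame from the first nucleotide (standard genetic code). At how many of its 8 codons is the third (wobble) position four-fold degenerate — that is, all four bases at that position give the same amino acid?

8

Codon 1 CTA (Leu): third position 4-fold.
Codon 2 CTG (Leu): third position 4-fold.
Codon 3 TCT (Ser): third position 4-fold.
Codon 4 CGA (Arg): third position 4-fold.
Codon 5 GCT (Ala): third position 4-fold.
Codon 6 CTA (Leu): third position 4-fold.
Codon 7 CCG (Pro): third position 4-fold.
Codon 8 GCG (Ala): third position 4-fold.
Four-fold degenerate third positions: 8.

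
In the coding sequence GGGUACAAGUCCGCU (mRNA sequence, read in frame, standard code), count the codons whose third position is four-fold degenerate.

Codon 1 GGG (Gly): third position 4-fold.
Codon 2 UAC (Tyr): third position 2-fold.
Codon 3 AAG (Lys): third position 2-fold.
Codon 4 UCC (Ser): third position 4-fold.
Codon 5 GCU (Ala): third position 4-fold.
Four-fold degenerate third positions: 3.

3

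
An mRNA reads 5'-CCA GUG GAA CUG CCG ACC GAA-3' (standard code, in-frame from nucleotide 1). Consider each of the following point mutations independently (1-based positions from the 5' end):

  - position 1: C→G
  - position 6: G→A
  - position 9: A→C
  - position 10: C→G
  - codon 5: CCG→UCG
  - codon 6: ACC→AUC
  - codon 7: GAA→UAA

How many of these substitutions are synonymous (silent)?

1

Codon 1: CCA (Pro) → GCA (Ala) — missense.
Codon 2: GUG (Val) → GUA (Val) — synonymous.
Codon 3: GAA (Glu) → GAC (Asp) — missense.
Codon 4: CUG (Leu) → GUG (Val) — missense.
Codon 5: CCG (Pro) → UCG (Ser) — missense.
Codon 6: ACC (Thr) → AUC (Ile) — missense.
Codon 7: GAA (Glu) → UAA (Stop) — nonsense.
Synonymous: 1 of 7.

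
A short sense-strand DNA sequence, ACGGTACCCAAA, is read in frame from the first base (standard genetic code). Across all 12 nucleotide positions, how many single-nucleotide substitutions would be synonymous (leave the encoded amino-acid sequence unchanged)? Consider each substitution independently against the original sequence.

10

Codon 1 (ACG, Thr): 3 synonymous substitutions.
Codon 2 (GTA, Val): 3 synonymous substitutions.
Codon 3 (CCC, Pro): 3 synonymous substitutions.
Codon 4 (AAA, Lys): 1 synonymous substitution.
Total: 3 + 3 + 3 + 1 = 10.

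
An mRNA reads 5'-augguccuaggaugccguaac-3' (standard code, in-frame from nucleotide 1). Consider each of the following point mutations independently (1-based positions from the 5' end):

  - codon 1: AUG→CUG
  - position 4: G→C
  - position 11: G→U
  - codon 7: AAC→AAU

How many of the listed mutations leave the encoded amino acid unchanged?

Codon 1: AUG (Met) → CUG (Leu) — missense.
Codon 2: GUC (Val) → CUC (Leu) — missense.
Codon 4: GGA (Gly) → GUA (Val) — missense.
Codon 7: AAC (Asn) → AAU (Asn) — synonymous.
Synonymous: 1 of 4.

1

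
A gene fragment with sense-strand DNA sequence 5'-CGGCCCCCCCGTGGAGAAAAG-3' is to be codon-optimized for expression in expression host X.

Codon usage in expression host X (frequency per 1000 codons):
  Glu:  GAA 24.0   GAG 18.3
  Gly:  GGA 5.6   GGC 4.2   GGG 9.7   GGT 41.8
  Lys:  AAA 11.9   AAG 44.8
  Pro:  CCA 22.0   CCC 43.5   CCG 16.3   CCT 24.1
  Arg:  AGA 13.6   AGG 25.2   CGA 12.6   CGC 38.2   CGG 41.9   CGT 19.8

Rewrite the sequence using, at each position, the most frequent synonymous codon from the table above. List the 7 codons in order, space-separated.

Codon 1 (Arg): best is CGG at 41.9.
Codon 2 (Pro): best is CCC at 43.5.
Codon 3 (Pro): best is CCC at 43.5.
Codon 4 (Arg): best is CGG at 41.9.
Codon 5 (Gly): best is GGT at 41.8.
Codon 6 (Glu): best is GAA at 24.0.
Codon 7 (Lys): best is AAG at 44.8.

CGG CCC CCC CGG GGT GAA AAG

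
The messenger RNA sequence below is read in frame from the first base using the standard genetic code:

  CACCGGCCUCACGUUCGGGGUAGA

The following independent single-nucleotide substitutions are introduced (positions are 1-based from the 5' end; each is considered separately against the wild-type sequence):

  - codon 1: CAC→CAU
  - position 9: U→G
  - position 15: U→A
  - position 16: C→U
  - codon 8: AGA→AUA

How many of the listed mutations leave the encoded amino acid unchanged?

3

Codon 1: CAC (His) → CAU (His) — synonymous.
Codon 3: CCU (Pro) → CCG (Pro) — synonymous.
Codon 5: GUU (Val) → GUA (Val) — synonymous.
Codon 6: CGG (Arg) → UGG (Trp) — missense.
Codon 8: AGA (Arg) → AUA (Ile) — missense.
Synonymous: 3 of 5.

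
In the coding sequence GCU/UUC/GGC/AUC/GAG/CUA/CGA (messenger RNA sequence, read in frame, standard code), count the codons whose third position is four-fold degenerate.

Codon 1 GCU (Ala): third position 4-fold.
Codon 2 UUC (Phe): third position 2-fold.
Codon 3 GGC (Gly): third position 4-fold.
Codon 4 AUC (Ile): third position 3-fold.
Codon 5 GAG (Glu): third position 2-fold.
Codon 6 CUA (Leu): third position 4-fold.
Codon 7 CGA (Arg): third position 4-fold.
Four-fold degenerate third positions: 4.

4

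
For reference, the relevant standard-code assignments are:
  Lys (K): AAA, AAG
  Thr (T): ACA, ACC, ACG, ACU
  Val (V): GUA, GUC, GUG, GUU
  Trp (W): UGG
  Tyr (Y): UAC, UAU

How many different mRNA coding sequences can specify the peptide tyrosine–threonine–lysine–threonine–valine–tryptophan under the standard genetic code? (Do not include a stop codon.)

256

Tyr: 2 codons.
Thr: 4 codons.
Lys: 2 codons.
Thr: 4 codons.
Val: 4 codons.
Trp: 1 codon.
2 × 4 × 2 × 4 × 4 × 1 = 256.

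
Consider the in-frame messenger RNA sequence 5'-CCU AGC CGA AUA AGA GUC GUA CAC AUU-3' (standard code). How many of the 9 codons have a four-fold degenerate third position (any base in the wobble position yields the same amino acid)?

Codon 1 CCU (Pro): third position 4-fold.
Codon 2 AGC (Ser): third position 2-fold.
Codon 3 CGA (Arg): third position 4-fold.
Codon 4 AUA (Ile): third position 3-fold.
Codon 5 AGA (Arg): third position 2-fold.
Codon 6 GUC (Val): third position 4-fold.
Codon 7 GUA (Val): third position 4-fold.
Codon 8 CAC (His): third position 2-fold.
Codon 9 AUU (Ile): third position 3-fold.
Four-fold degenerate third positions: 4.

4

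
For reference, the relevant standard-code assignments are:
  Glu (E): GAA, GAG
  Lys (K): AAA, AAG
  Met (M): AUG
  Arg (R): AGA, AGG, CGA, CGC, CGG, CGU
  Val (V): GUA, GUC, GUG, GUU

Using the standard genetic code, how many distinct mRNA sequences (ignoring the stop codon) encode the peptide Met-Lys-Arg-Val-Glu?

96

Met: 1 codon.
Lys: 2 codons.
Arg: 6 codons.
Val: 4 codons.
Glu: 2 codons.
1 × 2 × 6 × 4 × 2 = 96.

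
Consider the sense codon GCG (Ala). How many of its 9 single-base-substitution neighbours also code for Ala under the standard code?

Position 1: none → 0 synonymous.
Position 2: none → 0 synonymous.
Position 3: GCT, GCC, GCA → 3 synonymous.
Total: 0 + 0 + 3 = 3.

3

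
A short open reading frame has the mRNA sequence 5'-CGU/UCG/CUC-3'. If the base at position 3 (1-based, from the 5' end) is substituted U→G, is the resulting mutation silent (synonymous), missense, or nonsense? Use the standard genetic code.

silent

Position 3 falls in codon 1: CGU → Arg.
After the substitution the codon is CGG → Arg.
Both encode Arg, so the change is synonymous.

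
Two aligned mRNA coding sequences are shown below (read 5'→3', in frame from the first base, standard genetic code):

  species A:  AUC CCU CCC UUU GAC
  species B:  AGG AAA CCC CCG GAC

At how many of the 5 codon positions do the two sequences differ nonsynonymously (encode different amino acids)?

3

Codon 1: AUC Ile / AGG Arg — nonsynonymous.
Codon 2: CCU Pro / AAA Lys — nonsynonymous.
Codon 3: CCC Pro / CCC Pro — identical.
Codon 4: UUU Phe / CCG Pro — nonsynonymous.
Codon 5: GAC Asp / GAC Asp — identical.
Nonsynonymous differences: 3.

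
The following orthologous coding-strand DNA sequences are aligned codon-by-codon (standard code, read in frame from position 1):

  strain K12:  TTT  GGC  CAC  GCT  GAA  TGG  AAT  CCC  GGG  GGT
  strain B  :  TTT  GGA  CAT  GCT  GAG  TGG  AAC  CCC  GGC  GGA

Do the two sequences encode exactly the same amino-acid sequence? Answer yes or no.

Codon 1: TTT Phe / TTT Phe — identical.
Codon 2: GGC Gly / GGA Gly — synonymous.
Codon 3: CAC His / CAT His — synonymous.
Codon 4: GCT Ala / GCT Ala — identical.
Codon 5: GAA Glu / GAG Glu — synonymous.
Codon 6: TGG Trp / TGG Trp — identical.
Codon 7: AAT Asn / AAC Asn — synonymous.
Codon 8: CCC Pro / CCC Pro — identical.
Codon 9: GGG Gly / GGC Gly — synonymous.
Codon 10: GGT Gly / GGA Gly — synonymous.
Nonsynonymous differences: 0 → same protein.

yes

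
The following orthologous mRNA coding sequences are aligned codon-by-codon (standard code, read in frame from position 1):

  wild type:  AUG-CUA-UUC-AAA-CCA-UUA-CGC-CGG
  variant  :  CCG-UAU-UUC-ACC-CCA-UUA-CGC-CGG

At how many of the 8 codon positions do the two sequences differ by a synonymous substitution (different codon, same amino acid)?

0

Codon 1: AUG Met / CCG Pro — nonsynonymous.
Codon 2: CUA Leu / UAU Tyr — nonsynonymous.
Codon 3: UUC Phe / UUC Phe — identical.
Codon 4: AAA Lys / ACC Thr — nonsynonymous.
Codon 5: CCA Pro / CCA Pro — identical.
Codon 6: UUA Leu / UUA Leu — identical.
Codon 7: CGC Arg / CGC Arg — identical.
Codon 8: CGG Arg / CGG Arg — identical.
Synonymous differences: 0.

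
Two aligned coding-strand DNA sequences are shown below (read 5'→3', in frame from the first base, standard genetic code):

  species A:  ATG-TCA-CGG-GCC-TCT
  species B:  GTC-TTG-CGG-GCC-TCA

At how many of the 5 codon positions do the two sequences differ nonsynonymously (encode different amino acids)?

2

Codon 1: ATG Met / GTC Val — nonsynonymous.
Codon 2: TCA Ser / TTG Leu — nonsynonymous.
Codon 3: CGG Arg / CGG Arg — identical.
Codon 4: GCC Ala / GCC Ala — identical.
Codon 5: TCT Ser / TCA Ser — synonymous.
Nonsynonymous differences: 2.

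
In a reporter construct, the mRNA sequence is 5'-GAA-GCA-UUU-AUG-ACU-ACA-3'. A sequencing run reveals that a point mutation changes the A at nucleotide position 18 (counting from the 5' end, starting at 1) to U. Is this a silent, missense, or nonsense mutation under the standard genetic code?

silent

Position 18 falls in codon 6: ACA → Thr.
After the substitution the codon is ACU → Thr.
Both encode Thr, so the change is synonymous.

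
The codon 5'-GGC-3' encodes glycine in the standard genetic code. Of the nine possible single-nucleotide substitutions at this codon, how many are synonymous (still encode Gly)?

Position 1: none → 0 synonymous.
Position 2: none → 0 synonymous.
Position 3: GGT, GGA, GGG → 3 synonymous.
Total: 0 + 0 + 3 = 3.

3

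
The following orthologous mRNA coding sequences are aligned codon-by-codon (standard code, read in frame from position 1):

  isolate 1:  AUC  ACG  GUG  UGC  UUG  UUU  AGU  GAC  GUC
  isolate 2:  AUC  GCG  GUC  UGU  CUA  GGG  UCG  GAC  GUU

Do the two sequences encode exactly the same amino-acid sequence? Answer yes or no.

no

Codon 1: AUC Ile / AUC Ile — identical.
Codon 2: ACG Thr / GCG Ala — nonsynonymous.
Codon 3: GUG Val / GUC Val — synonymous.
Codon 4: UGC Cys / UGU Cys — synonymous.
Codon 5: UUG Leu / CUA Leu — synonymous.
Codon 6: UUU Phe / GGG Gly — nonsynonymous.
Codon 7: AGU Ser / UCG Ser — synonymous.
Codon 8: GAC Asp / GAC Asp — identical.
Codon 9: GUC Val / GUU Val — synonymous.
Nonsynonymous differences: 2 → different protein.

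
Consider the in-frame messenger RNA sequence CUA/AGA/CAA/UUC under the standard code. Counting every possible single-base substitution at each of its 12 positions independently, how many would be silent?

Codon 1 (CUA, Leu): 4 synonymous substitutions.
Codon 2 (AGA, Arg): 2 synonymous substitutions.
Codon 3 (CAA, Gln): 1 synonymous substitution.
Codon 4 (UUC, Phe): 1 synonymous substitution.
Total: 4 + 2 + 1 + 1 = 8.

8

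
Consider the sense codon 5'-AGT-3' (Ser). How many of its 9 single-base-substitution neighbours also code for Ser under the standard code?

1

Position 1: none → 0 synonymous.
Position 2: none → 0 synonymous.
Position 3: AGC → 1 synonymous.
Total: 0 + 0 + 1 = 1.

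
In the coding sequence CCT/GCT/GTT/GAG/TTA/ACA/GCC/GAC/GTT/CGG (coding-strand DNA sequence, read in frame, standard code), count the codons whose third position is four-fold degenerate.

7

Codon 1 CCT (Pro): third position 4-fold.
Codon 2 GCT (Ala): third position 4-fold.
Codon 3 GTT (Val): third position 4-fold.
Codon 4 GAG (Glu): third position 2-fold.
Codon 5 TTA (Leu): third position 2-fold.
Codon 6 ACA (Thr): third position 4-fold.
Codon 7 GCC (Ala): third position 4-fold.
Codon 8 GAC (Asp): third position 2-fold.
Codon 9 GTT (Val): third position 4-fold.
Codon 10 CGG (Arg): third position 4-fold.
Four-fold degenerate third positions: 7.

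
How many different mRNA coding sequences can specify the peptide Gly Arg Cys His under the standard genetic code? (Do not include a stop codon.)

96

Gly: 4 codons.
Arg: 6 codons.
Cys: 2 codons.
His: 2 codons.
4 × 6 × 2 × 2 = 96.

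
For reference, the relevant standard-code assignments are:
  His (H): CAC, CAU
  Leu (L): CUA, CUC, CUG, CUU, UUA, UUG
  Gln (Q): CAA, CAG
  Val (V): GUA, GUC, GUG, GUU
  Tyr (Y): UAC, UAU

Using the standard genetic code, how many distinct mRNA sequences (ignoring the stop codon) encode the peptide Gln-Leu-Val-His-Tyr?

192

Gln: 2 codons.
Leu: 6 codons.
Val: 4 codons.
His: 2 codons.
Tyr: 2 codons.
2 × 6 × 4 × 2 × 2 = 192.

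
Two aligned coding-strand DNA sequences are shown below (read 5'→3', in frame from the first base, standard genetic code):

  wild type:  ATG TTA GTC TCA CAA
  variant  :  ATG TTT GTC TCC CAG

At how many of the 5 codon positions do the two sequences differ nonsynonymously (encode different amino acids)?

1

Codon 1: ATG Met / ATG Met — identical.
Codon 2: TTA Leu / TTT Phe — nonsynonymous.
Codon 3: GTC Val / GTC Val — identical.
Codon 4: TCA Ser / TCC Ser — synonymous.
Codon 5: CAA Gln / CAG Gln — synonymous.
Nonsynonymous differences: 1.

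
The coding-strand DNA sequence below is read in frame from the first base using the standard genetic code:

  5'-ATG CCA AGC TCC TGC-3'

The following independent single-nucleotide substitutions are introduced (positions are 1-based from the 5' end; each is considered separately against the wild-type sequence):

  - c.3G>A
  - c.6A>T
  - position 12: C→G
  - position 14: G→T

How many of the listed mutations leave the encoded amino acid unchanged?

Codon 1: ATG (Met) → ATA (Ile) — missense.
Codon 2: CCA (Pro) → CCT (Pro) — synonymous.
Codon 4: TCC (Ser) → TCG (Ser) — synonymous.
Codon 5: TGC (Cys) → TTC (Phe) — missense.
Synonymous: 2 of 4.

2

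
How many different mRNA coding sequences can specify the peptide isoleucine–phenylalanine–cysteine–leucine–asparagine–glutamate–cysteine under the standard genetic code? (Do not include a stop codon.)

576

Ile: 3 codons.
Phe: 2 codons.
Cys: 2 codons.
Leu: 6 codons.
Asn: 2 codons.
Glu: 2 codons.
Cys: 2 codons.
3 × 2 × 2 × 6 × 2 × 2 × 2 = 576.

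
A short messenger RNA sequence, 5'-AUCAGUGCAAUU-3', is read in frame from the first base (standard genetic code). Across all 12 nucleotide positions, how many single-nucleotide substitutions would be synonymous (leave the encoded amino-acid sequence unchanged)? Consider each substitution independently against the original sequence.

8

Codon 1 (AUC, Ile): 2 synonymous substitutions.
Codon 2 (AGU, Ser): 1 synonymous substitution.
Codon 3 (GCA, Ala): 3 synonymous substitutions.
Codon 4 (AUU, Ile): 2 synonymous substitutions.
Total: 2 + 1 + 3 + 2 = 8.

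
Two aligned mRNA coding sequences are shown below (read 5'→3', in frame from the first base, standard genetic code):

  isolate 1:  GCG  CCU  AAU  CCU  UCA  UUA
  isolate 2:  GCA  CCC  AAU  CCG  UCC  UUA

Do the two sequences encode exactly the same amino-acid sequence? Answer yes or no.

yes

Codon 1: GCG Ala / GCA Ala — synonymous.
Codon 2: CCU Pro / CCC Pro — synonymous.
Codon 3: AAU Asn / AAU Asn — identical.
Codon 4: CCU Pro / CCG Pro — synonymous.
Codon 5: UCA Ser / UCC Ser — synonymous.
Codon 6: UUA Leu / UUA Leu — identical.
Nonsynonymous differences: 0 → same protein.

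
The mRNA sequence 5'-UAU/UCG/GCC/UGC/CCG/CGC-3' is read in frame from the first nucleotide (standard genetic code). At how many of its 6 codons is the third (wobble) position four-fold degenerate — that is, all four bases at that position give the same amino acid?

4

Codon 1 UAU (Tyr): third position 2-fold.
Codon 2 UCG (Ser): third position 4-fold.
Codon 3 GCC (Ala): third position 4-fold.
Codon 4 UGC (Cys): third position 2-fold.
Codon 5 CCG (Pro): third position 4-fold.
Codon 6 CGC (Arg): third position 4-fold.
Four-fold degenerate third positions: 4.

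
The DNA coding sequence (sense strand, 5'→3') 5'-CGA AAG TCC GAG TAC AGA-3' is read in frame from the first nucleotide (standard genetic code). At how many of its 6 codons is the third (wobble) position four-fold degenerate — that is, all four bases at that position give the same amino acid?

Codon 1 CGA (Arg): third position 4-fold.
Codon 2 AAG (Lys): third position 2-fold.
Codon 3 TCC (Ser): third position 4-fold.
Codon 4 GAG (Glu): third position 2-fold.
Codon 5 TAC (Tyr): third position 2-fold.
Codon 6 AGA (Arg): third position 2-fold.
Four-fold degenerate third positions: 2.

2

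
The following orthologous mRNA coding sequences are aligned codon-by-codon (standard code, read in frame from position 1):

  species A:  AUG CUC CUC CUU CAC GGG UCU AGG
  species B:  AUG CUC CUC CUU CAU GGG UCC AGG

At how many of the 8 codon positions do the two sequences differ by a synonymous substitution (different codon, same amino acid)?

Codon 1: AUG Met / AUG Met — identical.
Codon 2: CUC Leu / CUC Leu — identical.
Codon 3: CUC Leu / CUC Leu — identical.
Codon 4: CUU Leu / CUU Leu — identical.
Codon 5: CAC His / CAU His — synonymous.
Codon 6: GGG Gly / GGG Gly — identical.
Codon 7: UCU Ser / UCC Ser — synonymous.
Codon 8: AGG Arg / AGG Arg — identical.
Synonymous differences: 2.

2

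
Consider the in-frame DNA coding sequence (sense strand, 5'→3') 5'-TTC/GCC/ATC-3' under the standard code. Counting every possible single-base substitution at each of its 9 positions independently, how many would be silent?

Codon 1 (TTC, Phe): 1 synonymous substitution.
Codon 2 (GCC, Ala): 3 synonymous substitutions.
Codon 3 (ATC, Ile): 2 synonymous substitutions.
Total: 1 + 3 + 2 = 6.

6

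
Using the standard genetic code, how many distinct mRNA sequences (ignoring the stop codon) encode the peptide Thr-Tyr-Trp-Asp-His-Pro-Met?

Thr: 4 codons.
Tyr: 2 codons.
Trp: 1 codon.
Asp: 2 codons.
His: 2 codons.
Pro: 4 codons.
Met: 1 codon.
4 × 2 × 1 × 2 × 2 × 4 × 1 = 128.

128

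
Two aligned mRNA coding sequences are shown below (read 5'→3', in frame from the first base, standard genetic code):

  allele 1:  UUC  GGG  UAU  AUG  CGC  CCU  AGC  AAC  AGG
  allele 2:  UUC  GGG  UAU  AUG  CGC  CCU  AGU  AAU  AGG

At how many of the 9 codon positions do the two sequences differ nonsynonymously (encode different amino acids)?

Codon 1: UUC Phe / UUC Phe — identical.
Codon 2: GGG Gly / GGG Gly — identical.
Codon 3: UAU Tyr / UAU Tyr — identical.
Codon 4: AUG Met / AUG Met — identical.
Codon 5: CGC Arg / CGC Arg — identical.
Codon 6: CCU Pro / CCU Pro — identical.
Codon 7: AGC Ser / AGU Ser — synonymous.
Codon 8: AAC Asn / AAU Asn — synonymous.
Codon 9: AGG Arg / AGG Arg — identical.
Nonsynonymous differences: 0.

0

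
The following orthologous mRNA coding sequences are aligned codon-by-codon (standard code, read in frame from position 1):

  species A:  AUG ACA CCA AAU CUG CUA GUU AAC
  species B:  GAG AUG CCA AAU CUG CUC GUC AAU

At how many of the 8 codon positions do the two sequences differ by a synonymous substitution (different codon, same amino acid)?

3

Codon 1: AUG Met / GAG Glu — nonsynonymous.
Codon 2: ACA Thr / AUG Met — nonsynonymous.
Codon 3: CCA Pro / CCA Pro — identical.
Codon 4: AAU Asn / AAU Asn — identical.
Codon 5: CUG Leu / CUG Leu — identical.
Codon 6: CUA Leu / CUC Leu — synonymous.
Codon 7: GUU Val / GUC Val — synonymous.
Codon 8: AAC Asn / AAU Asn — synonymous.
Synonymous differences: 3.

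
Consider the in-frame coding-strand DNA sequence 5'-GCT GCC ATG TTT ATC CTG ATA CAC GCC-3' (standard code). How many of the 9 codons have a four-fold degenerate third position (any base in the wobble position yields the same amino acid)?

Codon 1 GCT (Ala): third position 4-fold.
Codon 2 GCC (Ala): third position 4-fold.
Codon 3 ATG (Met): third position 1-fold.
Codon 4 TTT (Phe): third position 2-fold.
Codon 5 ATC (Ile): third position 3-fold.
Codon 6 CTG (Leu): third position 4-fold.
Codon 7 ATA (Ile): third position 3-fold.
Codon 8 CAC (His): third position 2-fold.
Codon 9 GCC (Ala): third position 4-fold.
Four-fold degenerate third positions: 4.

4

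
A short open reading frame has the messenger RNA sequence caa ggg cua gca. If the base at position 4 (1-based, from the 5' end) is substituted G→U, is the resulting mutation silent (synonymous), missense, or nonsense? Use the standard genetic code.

missense

Position 4 falls in codon 2: GGG → Gly.
After the substitution the codon is UGG → Trp.
Gly ≠ Trp, so this is a missense mutation.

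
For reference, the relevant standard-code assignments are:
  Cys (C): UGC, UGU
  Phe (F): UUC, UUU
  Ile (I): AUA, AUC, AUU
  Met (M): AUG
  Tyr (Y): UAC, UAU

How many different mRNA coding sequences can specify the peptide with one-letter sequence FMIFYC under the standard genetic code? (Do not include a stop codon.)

48

Phe: 2 codons.
Met: 1 codon.
Ile: 3 codons.
Phe: 2 codons.
Tyr: 2 codons.
Cys: 2 codons.
2 × 1 × 3 × 2 × 2 × 2 = 48.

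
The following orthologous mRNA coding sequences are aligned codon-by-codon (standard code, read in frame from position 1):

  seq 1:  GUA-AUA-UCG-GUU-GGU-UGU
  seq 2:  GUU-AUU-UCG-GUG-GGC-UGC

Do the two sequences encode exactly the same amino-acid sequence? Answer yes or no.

Codon 1: GUA Val / GUU Val — synonymous.
Codon 2: AUA Ile / AUU Ile — synonymous.
Codon 3: UCG Ser / UCG Ser — identical.
Codon 4: GUU Val / GUG Val — synonymous.
Codon 5: GGU Gly / GGC Gly — synonymous.
Codon 6: UGU Cys / UGC Cys — synonymous.
Nonsynonymous differences: 0 → same protein.

yes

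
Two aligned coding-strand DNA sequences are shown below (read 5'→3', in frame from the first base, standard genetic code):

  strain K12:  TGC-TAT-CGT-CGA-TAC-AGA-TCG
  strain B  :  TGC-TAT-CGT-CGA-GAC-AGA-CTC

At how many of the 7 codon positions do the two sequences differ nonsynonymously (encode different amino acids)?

Codon 1: TGC Cys / TGC Cys — identical.
Codon 2: TAT Tyr / TAT Tyr — identical.
Codon 3: CGT Arg / CGT Arg — identical.
Codon 4: CGA Arg / CGA Arg — identical.
Codon 5: TAC Tyr / GAC Asp — nonsynonymous.
Codon 6: AGA Arg / AGA Arg — identical.
Codon 7: TCG Ser / CTC Leu — nonsynonymous.
Nonsynonymous differences: 2.

2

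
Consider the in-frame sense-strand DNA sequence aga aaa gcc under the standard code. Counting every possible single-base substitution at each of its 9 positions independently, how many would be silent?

6

Codon 1 (AGA, Arg): 2 synonymous substitutions.
Codon 2 (AAA, Lys): 1 synonymous substitution.
Codon 3 (GCC, Ala): 3 synonymous substitutions.
Total: 2 + 1 + 3 = 6.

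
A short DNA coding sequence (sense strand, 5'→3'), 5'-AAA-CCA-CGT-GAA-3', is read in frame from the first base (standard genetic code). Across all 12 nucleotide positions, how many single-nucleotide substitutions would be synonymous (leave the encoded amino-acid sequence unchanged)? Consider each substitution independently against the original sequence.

Codon 1 (AAA, Lys): 1 synonymous substitution.
Codon 2 (CCA, Pro): 3 synonymous substitutions.
Codon 3 (CGT, Arg): 3 synonymous substitutions.
Codon 4 (GAA, Glu): 1 synonymous substitution.
Total: 1 + 3 + 3 + 1 = 8.

8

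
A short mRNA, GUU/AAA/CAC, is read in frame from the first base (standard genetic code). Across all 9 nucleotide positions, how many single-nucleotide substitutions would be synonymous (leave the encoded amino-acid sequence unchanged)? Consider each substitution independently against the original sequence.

Codon 1 (GUU, Val): 3 synonymous substitutions.
Codon 2 (AAA, Lys): 1 synonymous substitution.
Codon 3 (CAC, His): 1 synonymous substitution.
Total: 3 + 1 + 1 = 5.

5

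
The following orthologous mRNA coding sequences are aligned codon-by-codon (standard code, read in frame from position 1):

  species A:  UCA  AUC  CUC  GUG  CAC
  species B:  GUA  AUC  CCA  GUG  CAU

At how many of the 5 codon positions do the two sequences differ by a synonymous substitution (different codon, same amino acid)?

Codon 1: UCA Ser / GUA Val — nonsynonymous.
Codon 2: AUC Ile / AUC Ile — identical.
Codon 3: CUC Leu / CCA Pro — nonsynonymous.
Codon 4: GUG Val / GUG Val — identical.
Codon 5: CAC His / CAU His — synonymous.
Synonymous differences: 1.

1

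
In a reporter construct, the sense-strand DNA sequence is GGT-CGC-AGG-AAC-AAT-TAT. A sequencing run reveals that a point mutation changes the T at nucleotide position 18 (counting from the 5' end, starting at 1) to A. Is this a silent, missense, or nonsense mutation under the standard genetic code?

nonsense

Position 18 falls in codon 6: TAT → Tyr.
After the substitution the codon is TAA → Stop.
The new codon is a stop codon, so this is a nonsense mutation.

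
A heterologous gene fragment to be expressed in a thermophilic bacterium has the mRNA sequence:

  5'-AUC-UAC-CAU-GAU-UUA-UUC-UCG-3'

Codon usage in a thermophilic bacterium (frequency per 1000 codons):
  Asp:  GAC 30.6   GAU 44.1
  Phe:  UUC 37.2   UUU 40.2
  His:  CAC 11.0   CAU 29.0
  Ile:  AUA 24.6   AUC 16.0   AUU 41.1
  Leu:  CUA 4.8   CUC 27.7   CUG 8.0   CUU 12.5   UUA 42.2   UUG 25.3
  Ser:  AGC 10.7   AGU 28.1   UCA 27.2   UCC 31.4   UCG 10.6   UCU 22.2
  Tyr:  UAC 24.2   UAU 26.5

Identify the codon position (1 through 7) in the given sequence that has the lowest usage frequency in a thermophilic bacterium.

7

Codon 1 AUC (Ile): 16.0 per 1000.
Codon 2 UAC (Tyr): 24.2 per 1000.
Codon 3 CAU (His): 29.0 per 1000.
Codon 4 GAU (Asp): 44.1 per 1000.
Codon 5 UUA (Leu): 42.2 per 1000.
Codon 6 UUC (Phe): 37.2 per 1000.
Codon 7 UCG (Ser): 10.6 per 1000.
Lowest frequency is 10.6 at codon 7.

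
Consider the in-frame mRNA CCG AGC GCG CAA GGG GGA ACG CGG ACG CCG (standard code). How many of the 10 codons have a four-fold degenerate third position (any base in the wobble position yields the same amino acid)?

Codon 1 CCG (Pro): third position 4-fold.
Codon 2 AGC (Ser): third position 2-fold.
Codon 3 GCG (Ala): third position 4-fold.
Codon 4 CAA (Gln): third position 2-fold.
Codon 5 GGG (Gly): third position 4-fold.
Codon 6 GGA (Gly): third position 4-fold.
Codon 7 ACG (Thr): third position 4-fold.
Codon 8 CGG (Arg): third position 4-fold.
Codon 9 ACG (Thr): third position 4-fold.
Codon 10 CCG (Pro): third position 4-fold.
Four-fold degenerate third positions: 8.

8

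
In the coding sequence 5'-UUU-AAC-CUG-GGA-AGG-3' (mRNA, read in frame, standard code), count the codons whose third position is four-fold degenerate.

Codon 1 UUU (Phe): third position 2-fold.
Codon 2 AAC (Asn): third position 2-fold.
Codon 3 CUG (Leu): third position 4-fold.
Codon 4 GGA (Gly): third position 4-fold.
Codon 5 AGG (Arg): third position 2-fold.
Four-fold degenerate third positions: 2.

2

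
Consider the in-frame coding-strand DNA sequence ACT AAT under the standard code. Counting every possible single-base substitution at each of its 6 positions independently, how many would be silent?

Codon 1 (ACT, Thr): 3 synonymous substitutions.
Codon 2 (AAT, Asn): 1 synonymous substitution.
Total: 3 + 1 = 4.

4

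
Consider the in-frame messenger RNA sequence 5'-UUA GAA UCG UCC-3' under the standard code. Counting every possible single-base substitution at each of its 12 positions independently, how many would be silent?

9

Codon 1 (UUA, Leu): 2 synonymous substitutions.
Codon 2 (GAA, Glu): 1 synonymous substitution.
Codon 3 (UCG, Ser): 3 synonymous substitutions.
Codon 4 (UCC, Ser): 3 synonymous substitutions.
Total: 2 + 1 + 3 + 3 = 9.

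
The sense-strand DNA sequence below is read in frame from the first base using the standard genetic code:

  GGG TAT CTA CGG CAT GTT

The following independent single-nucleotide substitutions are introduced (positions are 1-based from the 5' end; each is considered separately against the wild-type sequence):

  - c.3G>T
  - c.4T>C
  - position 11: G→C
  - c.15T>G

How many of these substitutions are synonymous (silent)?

Codon 1: GGG (Gly) → GGT (Gly) — synonymous.
Codon 2: TAT (Tyr) → CAT (His) — missense.
Codon 4: CGG (Arg) → CCG (Pro) — missense.
Codon 5: CAT (His) → CAG (Gln) — missense.
Synonymous: 1 of 4.

1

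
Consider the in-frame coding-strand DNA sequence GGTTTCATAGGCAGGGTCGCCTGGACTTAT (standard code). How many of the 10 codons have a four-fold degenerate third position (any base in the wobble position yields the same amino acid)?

5

Codon 1 GGT (Gly): third position 4-fold.
Codon 2 TTC (Phe): third position 2-fold.
Codon 3 ATA (Ile): third position 3-fold.
Codon 4 GGC (Gly): third position 4-fold.
Codon 5 AGG (Arg): third position 2-fold.
Codon 6 GTC (Val): third position 4-fold.
Codon 7 GCC (Ala): third position 4-fold.
Codon 8 TGG (Trp): third position 1-fold.
Codon 9 ACT (Thr): third position 4-fold.
Codon 10 TAT (Tyr): third position 2-fold.
Four-fold degenerate third positions: 5.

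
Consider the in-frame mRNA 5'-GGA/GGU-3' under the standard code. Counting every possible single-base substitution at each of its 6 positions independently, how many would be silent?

6

Codon 1 (GGA, Gly): 3 synonymous substitutions.
Codon 2 (GGU, Gly): 3 synonymous substitutions.
Total: 3 + 3 = 6.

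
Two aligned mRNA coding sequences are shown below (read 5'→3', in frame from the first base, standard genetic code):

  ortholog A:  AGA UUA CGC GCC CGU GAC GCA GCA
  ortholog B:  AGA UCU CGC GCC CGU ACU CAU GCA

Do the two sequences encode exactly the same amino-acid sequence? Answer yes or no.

Codon 1: AGA Arg / AGA Arg — identical.
Codon 2: UUA Leu / UCU Ser — nonsynonymous.
Codon 3: CGC Arg / CGC Arg — identical.
Codon 4: GCC Ala / GCC Ala — identical.
Codon 5: CGU Arg / CGU Arg — identical.
Codon 6: GAC Asp / ACU Thr — nonsynonymous.
Codon 7: GCA Ala / CAU His — nonsynonymous.
Codon 8: GCA Ala / GCA Ala — identical.
Nonsynonymous differences: 3 → different protein.

no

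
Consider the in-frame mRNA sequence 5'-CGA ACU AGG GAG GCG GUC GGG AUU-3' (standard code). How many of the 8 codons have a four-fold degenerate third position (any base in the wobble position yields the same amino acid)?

5

Codon 1 CGA (Arg): third position 4-fold.
Codon 2 ACU (Thr): third position 4-fold.
Codon 3 AGG (Arg): third position 2-fold.
Codon 4 GAG (Glu): third position 2-fold.
Codon 5 GCG (Ala): third position 4-fold.
Codon 6 GUC (Val): third position 4-fold.
Codon 7 GGG (Gly): third position 4-fold.
Codon 8 AUU (Ile): third position 3-fold.
Four-fold degenerate third positions: 5.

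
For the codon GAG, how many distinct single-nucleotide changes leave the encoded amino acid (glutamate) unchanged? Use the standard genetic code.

Position 1: none → 0 synonymous.
Position 2: none → 0 synonymous.
Position 3: GAA → 1 synonymous.
Total: 0 + 0 + 1 = 1.

1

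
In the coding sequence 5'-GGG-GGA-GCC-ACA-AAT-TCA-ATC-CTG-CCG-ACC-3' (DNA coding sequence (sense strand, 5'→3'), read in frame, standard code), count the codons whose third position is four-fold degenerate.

Codon 1 GGG (Gly): third position 4-fold.
Codon 2 GGA (Gly): third position 4-fold.
Codon 3 GCC (Ala): third position 4-fold.
Codon 4 ACA (Thr): third position 4-fold.
Codon 5 AAT (Asn): third position 2-fold.
Codon 6 TCA (Ser): third position 4-fold.
Codon 7 ATC (Ile): third position 3-fold.
Codon 8 CTG (Leu): third position 4-fold.
Codon 9 CCG (Pro): third position 4-fold.
Codon 10 ACC (Thr): third position 4-fold.
Four-fold degenerate third positions: 8.

8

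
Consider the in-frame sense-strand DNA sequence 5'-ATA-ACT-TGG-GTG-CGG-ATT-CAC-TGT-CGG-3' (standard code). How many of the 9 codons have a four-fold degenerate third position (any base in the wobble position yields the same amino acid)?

Codon 1 ATA (Ile): third position 3-fold.
Codon 2 ACT (Thr): third position 4-fold.
Codon 3 TGG (Trp): third position 1-fold.
Codon 4 GTG (Val): third position 4-fold.
Codon 5 CGG (Arg): third position 4-fold.
Codon 6 ATT (Ile): third position 3-fold.
Codon 7 CAC (His): third position 2-fold.
Codon 8 TGT (Cys): third position 2-fold.
Codon 9 CGG (Arg): third position 4-fold.
Four-fold degenerate third positions: 4.

4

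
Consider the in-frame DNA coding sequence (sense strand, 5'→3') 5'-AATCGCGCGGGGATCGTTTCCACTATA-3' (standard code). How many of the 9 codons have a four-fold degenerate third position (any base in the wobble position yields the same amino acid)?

6

Codon 1 AAT (Asn): third position 2-fold.
Codon 2 CGC (Arg): third position 4-fold.
Codon 3 GCG (Ala): third position 4-fold.
Codon 4 GGG (Gly): third position 4-fold.
Codon 5 ATC (Ile): third position 3-fold.
Codon 6 GTT (Val): third position 4-fold.
Codon 7 TCC (Ser): third position 4-fold.
Codon 8 ACT (Thr): third position 4-fold.
Codon 9 ATA (Ile): third position 3-fold.
Four-fold degenerate third positions: 6.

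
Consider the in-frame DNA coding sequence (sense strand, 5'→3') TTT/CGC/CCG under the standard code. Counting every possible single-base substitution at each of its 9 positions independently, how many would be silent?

7

Codon 1 (TTT, Phe): 1 synonymous substitution.
Codon 2 (CGC, Arg): 3 synonymous substitutions.
Codon 3 (CCG, Pro): 3 synonymous substitutions.
Total: 1 + 3 + 3 = 7.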